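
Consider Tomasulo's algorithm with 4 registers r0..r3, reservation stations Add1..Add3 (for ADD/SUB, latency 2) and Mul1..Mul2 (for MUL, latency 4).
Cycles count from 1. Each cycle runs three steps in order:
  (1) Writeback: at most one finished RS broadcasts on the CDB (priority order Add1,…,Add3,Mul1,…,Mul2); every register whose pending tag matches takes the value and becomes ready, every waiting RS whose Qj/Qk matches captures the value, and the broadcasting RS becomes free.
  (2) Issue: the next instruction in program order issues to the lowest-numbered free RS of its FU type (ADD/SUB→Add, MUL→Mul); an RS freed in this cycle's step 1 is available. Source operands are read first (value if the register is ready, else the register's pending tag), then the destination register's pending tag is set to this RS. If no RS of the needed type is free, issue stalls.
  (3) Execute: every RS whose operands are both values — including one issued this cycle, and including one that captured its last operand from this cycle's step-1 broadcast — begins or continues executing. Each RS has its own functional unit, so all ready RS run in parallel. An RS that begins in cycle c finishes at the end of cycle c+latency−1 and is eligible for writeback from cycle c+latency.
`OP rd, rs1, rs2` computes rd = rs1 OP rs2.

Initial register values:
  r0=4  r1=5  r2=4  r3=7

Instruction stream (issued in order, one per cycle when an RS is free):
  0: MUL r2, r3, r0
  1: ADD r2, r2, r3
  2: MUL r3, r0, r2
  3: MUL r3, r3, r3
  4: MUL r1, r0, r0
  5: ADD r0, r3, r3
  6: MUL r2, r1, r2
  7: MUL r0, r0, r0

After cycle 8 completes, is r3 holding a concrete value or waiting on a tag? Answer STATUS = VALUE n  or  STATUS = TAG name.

  c1: issue MUL r2<-Mul1  regs: r0:4,r1:5,r2:Mul1,r3:7
  c2: issue ADD r2<-Add1  regs: r0:4,r1:5,r2:Add1,r3:7
  c3: issue MUL r3<-Mul2  regs: r0:4,r1:5,r2:Add1,r3:Mul2
  c4: stall  regs: r0:4,r1:5,r2:Add1,r3:Mul2
  c5: CDB Mul1=28; issue MUL r3<-Mul1  regs: r0:4,r1:5,r2:Add1,r3:Mul1
  c6: stall  regs: r0:4,r1:5,r2:Add1,r3:Mul1
  c7: CDB Add1=35; stall  regs: r0:4,r1:5,r2:35,r3:Mul1
  c8: stall  regs: r0:4,r1:5,r2:35,r3:Mul1

STATUS = TAG Mul1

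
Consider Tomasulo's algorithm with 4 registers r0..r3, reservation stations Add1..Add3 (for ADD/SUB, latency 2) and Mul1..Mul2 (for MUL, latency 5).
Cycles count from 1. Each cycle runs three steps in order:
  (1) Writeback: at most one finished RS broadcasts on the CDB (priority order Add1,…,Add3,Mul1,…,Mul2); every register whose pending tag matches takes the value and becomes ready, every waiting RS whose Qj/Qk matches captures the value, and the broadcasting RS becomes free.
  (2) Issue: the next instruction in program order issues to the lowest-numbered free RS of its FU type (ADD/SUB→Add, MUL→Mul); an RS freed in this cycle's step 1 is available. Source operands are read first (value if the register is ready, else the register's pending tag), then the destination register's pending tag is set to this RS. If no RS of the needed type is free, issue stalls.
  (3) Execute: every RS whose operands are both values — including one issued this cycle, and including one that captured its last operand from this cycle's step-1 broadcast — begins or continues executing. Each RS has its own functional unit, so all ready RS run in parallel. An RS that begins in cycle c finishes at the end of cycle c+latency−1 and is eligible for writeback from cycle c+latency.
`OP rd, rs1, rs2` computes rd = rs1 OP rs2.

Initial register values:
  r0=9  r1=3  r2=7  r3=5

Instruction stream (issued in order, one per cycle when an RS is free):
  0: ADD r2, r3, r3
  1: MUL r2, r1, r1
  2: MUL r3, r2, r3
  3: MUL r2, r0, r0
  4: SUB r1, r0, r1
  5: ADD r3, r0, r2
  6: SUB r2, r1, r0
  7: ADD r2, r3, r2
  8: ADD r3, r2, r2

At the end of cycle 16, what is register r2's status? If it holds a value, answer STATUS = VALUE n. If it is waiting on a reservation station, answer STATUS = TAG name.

STATUS = TAG Add3

  c1: issue ADD r2<-Add1  regs: r0:9,r1:3,r2:Add1,r3:5
  c2: issue MUL r2<-Mul1  regs: r0:9,r1:3,r2:Mul1,r3:5
  c3: CDB Add1=10; issue MUL r3<-Mul2  regs: r0:9,r1:3,r2:Mul1,r3:Mul2
  c4: stall  regs: r0:9,r1:3,r2:Mul1,r3:Mul2
  c5: stall  regs: r0:9,r1:3,r2:Mul1,r3:Mul2
  c6: stall  regs: r0:9,r1:3,r2:Mul1,r3:Mul2
  c7: CDB Mul1=9; issue MUL r2<-Mul1  regs: r0:9,r1:3,r2:Mul1,r3:Mul2
  c8: issue SUB r1<-Add1  regs: r0:9,r1:Add1,r2:Mul1,r3:Mul2
  c9: issue ADD r3<-Add2  regs: r0:9,r1:Add1,r2:Mul1,r3:Add2
  c10: CDB Add1=6; issue SUB r2<-Add1  regs: r0:9,r1:6,r2:Add1,r3:Add2
  c11: issue ADD r2<-Add3  regs: r0:9,r1:6,r2:Add3,r3:Add2
  c12: CDB Add1=-3; issue ADD r3<-Add1  regs: r0:9,r1:6,r2:Add3,r3:Add1
  c13: CDB Mul1=81  regs: r0:9,r1:6,r2:Add3,r3:Add1
  c14: CDB Mul2=45  regs: r0:9,r1:6,r2:Add3,r3:Add1
  c15: CDB Add2=90  regs: r0:9,r1:6,r2:Add3,r3:Add1
  c16: -  regs: r0:9,r1:6,r2:Add3,r3:Add1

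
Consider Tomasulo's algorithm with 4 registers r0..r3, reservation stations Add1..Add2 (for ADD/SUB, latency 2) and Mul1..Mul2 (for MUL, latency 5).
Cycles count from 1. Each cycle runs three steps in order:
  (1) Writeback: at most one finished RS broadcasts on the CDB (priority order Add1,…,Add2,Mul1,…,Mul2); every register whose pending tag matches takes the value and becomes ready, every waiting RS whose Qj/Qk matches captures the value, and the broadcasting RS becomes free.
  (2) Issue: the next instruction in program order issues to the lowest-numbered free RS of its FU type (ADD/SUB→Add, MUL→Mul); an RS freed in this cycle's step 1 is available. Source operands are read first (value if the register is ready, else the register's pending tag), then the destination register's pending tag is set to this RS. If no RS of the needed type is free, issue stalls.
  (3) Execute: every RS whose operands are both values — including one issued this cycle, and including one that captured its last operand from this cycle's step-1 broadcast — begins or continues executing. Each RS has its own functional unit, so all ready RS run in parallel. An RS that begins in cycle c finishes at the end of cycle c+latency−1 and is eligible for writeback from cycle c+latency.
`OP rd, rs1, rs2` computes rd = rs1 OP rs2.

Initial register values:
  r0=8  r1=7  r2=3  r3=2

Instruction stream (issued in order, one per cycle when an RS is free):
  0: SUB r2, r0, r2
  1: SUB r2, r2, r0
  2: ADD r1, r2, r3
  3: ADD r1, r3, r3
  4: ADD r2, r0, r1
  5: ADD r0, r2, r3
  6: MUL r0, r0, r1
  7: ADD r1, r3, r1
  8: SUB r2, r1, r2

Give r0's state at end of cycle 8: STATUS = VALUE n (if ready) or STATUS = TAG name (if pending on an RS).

cycle 1: issue SUB r2<-Add1 // r0:8,r1:7,r2:Add1,r3:2
cycle 2: issue SUB r2<-Add2 // r0:8,r1:7,r2:Add2,r3:2
cycle 3: CDB Add1=5; issue ADD r1<-Add1 // r0:8,r1:Add1,r2:Add2,r3:2
cycle 4: stall // r0:8,r1:Add1,r2:Add2,r3:2
cycle 5: CDB Add2=-3; issue ADD r1<-Add2 // r0:8,r1:Add2,r2:-3,r3:2
cycle 6: stall // r0:8,r1:Add2,r2:-3,r3:2
cycle 7: CDB Add1=-1; issue ADD r2<-Add1 // r0:8,r1:Add2,r2:Add1,r3:2
cycle 8: CDB Add2=4; issue ADD r0<-Add2 // r0:Add2,r1:4,r2:Add1,r3:2

STATUS = TAG Add2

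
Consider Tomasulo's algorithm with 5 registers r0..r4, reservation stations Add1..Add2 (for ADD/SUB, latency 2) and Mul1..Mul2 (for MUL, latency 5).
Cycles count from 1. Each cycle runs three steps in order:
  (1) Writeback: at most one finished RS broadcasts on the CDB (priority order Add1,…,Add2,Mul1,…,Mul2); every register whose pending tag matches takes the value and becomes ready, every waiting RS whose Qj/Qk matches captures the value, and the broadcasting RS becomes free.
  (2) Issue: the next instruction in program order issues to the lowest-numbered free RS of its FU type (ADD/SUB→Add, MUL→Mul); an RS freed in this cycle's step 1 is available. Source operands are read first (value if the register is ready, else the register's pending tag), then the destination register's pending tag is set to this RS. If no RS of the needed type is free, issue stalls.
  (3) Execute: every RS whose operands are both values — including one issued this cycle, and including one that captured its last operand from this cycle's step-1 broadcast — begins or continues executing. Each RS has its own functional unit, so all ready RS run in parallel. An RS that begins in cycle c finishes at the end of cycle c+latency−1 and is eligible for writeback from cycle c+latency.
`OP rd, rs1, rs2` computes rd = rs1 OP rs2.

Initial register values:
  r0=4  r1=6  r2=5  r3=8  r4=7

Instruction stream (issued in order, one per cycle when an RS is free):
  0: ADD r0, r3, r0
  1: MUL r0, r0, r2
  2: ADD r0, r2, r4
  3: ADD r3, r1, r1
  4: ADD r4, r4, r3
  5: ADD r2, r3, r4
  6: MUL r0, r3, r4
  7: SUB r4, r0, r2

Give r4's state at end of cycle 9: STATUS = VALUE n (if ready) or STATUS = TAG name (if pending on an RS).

cycle 1: issue ADD r0<-Add1 // r0:Add1,r1:6,r2:5,r3:8,r4:7
cycle 2: issue MUL r0<-Mul1 // r0:Mul1,r1:6,r2:5,r3:8,r4:7
cycle 3: CDB Add1=12; issue ADD r0<-Add1 // r0:Add1,r1:6,r2:5,r3:8,r4:7
cycle 4: issue ADD r3<-Add2 // r0:Add1,r1:6,r2:5,r3:Add2,r4:7
cycle 5: CDB Add1=12; issue ADD r4<-Add1 // r0:12,r1:6,r2:5,r3:Add2,r4:Add1
cycle 6: CDB Add2=12; issue ADD r2<-Add2 // r0:12,r1:6,r2:Add2,r3:12,r4:Add1
cycle 7: issue MUL r0<-Mul2 // r0:Mul2,r1:6,r2:Add2,r3:12,r4:Add1
cycle 8: CDB Add1=19; issue SUB r4<-Add1 // r0:Mul2,r1:6,r2:Add2,r3:12,r4:Add1
cycle 9: CDB Mul1=60 // r0:Mul2,r1:6,r2:Add2,r3:12,r4:Add1

STATUS = TAG Add1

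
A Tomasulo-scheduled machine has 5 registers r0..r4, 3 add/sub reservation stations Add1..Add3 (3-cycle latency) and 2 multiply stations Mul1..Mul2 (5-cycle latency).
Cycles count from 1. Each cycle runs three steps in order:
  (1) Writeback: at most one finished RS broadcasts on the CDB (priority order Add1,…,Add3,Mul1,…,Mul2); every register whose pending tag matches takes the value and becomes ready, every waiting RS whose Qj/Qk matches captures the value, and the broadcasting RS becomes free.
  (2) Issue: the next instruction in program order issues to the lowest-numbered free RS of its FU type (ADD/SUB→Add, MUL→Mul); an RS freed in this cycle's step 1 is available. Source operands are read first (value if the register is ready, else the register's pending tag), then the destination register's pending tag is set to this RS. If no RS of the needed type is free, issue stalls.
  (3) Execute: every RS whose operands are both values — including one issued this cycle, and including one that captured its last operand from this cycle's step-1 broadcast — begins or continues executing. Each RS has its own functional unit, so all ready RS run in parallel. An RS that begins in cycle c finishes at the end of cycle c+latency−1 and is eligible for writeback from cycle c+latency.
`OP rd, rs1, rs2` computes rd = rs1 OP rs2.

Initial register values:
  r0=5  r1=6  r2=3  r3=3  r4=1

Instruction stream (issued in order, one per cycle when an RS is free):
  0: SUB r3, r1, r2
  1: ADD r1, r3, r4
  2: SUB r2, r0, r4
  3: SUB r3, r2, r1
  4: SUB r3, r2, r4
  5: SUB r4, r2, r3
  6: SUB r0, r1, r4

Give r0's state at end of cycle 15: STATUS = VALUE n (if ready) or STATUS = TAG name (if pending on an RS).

STATUS = VALUE 3

c1: issue SUB r3<-Add1 | r0:5,r1:6,r2:3,r3:Add1,r4:1
c2: issue ADD r1<-Add2 | r0:5,r1:Add2,r2:3,r3:Add1,r4:1
c3: issue SUB r2<-Add3 | r0:5,r1:Add2,r2:Add3,r3:Add1,r4:1
c4: CDB Add1=3; issue SUB r3<-Add1 | r0:5,r1:Add2,r2:Add3,r3:Add1,r4:1
c5: stall | r0:5,r1:Add2,r2:Add3,r3:Add1,r4:1
c6: CDB Add3=4; issue SUB r3<-Add3 | r0:5,r1:Add2,r2:4,r3:Add3,r4:1
c7: CDB Add2=4; issue SUB r4<-Add2 | r0:5,r1:4,r2:4,r3:Add3,r4:Add2
c8: stall | r0:5,r1:4,r2:4,r3:Add3,r4:Add2
c9: CDB Add3=3; issue SUB r0<-Add3 | r0:Add3,r1:4,r2:4,r3:3,r4:Add2
c10: CDB Add1=0 | r0:Add3,r1:4,r2:4,r3:3,r4:Add2
c11: - | r0:Add3,r1:4,r2:4,r3:3,r4:Add2
c12: CDB Add2=1 | r0:Add3,r1:4,r2:4,r3:3,r4:1
c13: - | r0:Add3,r1:4,r2:4,r3:3,r4:1
c14: - | r0:Add3,r1:4,r2:4,r3:3,r4:1
c15: CDB Add3=3 | r0:3,r1:4,r2:4,r3:3,r4:1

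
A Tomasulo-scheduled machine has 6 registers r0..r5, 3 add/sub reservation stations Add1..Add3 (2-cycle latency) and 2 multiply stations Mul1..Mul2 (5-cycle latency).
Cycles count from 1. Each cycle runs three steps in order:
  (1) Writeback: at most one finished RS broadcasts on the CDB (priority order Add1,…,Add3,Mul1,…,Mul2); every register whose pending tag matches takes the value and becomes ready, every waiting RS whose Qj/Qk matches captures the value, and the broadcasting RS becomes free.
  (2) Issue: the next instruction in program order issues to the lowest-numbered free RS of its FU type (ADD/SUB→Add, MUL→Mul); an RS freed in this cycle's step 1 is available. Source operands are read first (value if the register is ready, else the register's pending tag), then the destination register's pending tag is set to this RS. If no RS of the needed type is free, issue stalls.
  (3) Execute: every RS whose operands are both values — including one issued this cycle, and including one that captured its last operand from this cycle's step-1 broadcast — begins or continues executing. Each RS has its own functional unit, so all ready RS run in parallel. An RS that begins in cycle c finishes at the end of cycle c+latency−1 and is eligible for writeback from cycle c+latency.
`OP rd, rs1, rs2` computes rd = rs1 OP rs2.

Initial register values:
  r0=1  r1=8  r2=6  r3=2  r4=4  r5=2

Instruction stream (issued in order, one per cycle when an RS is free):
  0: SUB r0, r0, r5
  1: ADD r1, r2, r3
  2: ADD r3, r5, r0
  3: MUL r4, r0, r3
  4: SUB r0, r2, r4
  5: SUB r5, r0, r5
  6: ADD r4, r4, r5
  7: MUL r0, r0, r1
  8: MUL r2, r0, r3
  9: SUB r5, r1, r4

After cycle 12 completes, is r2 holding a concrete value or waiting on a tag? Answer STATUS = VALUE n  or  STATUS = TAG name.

STATUS = TAG Mul1

  c1: issue SUB r0<-Add1  regs: r0:Add1,r1:8,r2:6,r3:2,r4:4,r5:2
  c2: issue ADD r1<-Add2  regs: r0:Add1,r1:Add2,r2:6,r3:2,r4:4,r5:2
  c3: CDB Add1=-1; issue ADD r3<-Add1  regs: r0:-1,r1:Add2,r2:6,r3:Add1,r4:4,r5:2
  c4: CDB Add2=8; issue MUL r4<-Mul1  regs: r0:-1,r1:8,r2:6,r3:Add1,r4:Mul1,r5:2
  c5: CDB Add1=1; issue SUB r0<-Add1  regs: r0:Add1,r1:8,r2:6,r3:1,r4:Mul1,r5:2
  c6: issue SUB r5<-Add2  regs: r0:Add1,r1:8,r2:6,r3:1,r4:Mul1,r5:Add2
  c7: issue ADD r4<-Add3  regs: r0:Add1,r1:8,r2:6,r3:1,r4:Add3,r5:Add2
  c8: issue MUL r0<-Mul2  regs: r0:Mul2,r1:8,r2:6,r3:1,r4:Add3,r5:Add2
  c9: stall  regs: r0:Mul2,r1:8,r2:6,r3:1,r4:Add3,r5:Add2
  c10: CDB Mul1=-1; issue MUL r2<-Mul1  regs: r0:Mul2,r1:8,r2:Mul1,r3:1,r4:Add3,r5:Add2
  c11: stall  regs: r0:Mul2,r1:8,r2:Mul1,r3:1,r4:Add3,r5:Add2
  c12: CDB Add1=7; issue SUB r5<-Add1  regs: r0:Mul2,r1:8,r2:Mul1,r3:1,r4:Add3,r5:Add1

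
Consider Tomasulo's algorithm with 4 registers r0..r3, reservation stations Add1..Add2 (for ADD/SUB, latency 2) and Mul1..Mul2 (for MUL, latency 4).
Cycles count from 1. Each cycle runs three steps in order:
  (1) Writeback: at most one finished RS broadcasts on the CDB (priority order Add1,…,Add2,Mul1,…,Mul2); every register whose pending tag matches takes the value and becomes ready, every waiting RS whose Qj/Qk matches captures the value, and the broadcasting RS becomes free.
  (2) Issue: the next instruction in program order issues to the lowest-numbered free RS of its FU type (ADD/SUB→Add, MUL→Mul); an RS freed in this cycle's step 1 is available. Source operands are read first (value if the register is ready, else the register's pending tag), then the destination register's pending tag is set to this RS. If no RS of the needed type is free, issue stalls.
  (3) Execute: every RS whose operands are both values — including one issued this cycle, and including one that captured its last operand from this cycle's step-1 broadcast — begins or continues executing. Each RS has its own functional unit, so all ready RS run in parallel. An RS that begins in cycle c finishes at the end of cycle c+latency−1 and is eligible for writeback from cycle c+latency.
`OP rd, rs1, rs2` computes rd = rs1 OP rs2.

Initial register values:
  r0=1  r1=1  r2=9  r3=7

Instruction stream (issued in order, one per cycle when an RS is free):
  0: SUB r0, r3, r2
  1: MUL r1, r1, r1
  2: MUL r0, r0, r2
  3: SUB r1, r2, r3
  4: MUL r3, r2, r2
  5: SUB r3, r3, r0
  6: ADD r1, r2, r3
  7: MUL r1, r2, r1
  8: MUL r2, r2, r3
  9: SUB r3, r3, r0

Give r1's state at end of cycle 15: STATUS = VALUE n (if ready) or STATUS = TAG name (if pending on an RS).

c1: issue SUB r0<-Add1 | r0:Add1,r1:1,r2:9,r3:7
c2: issue MUL r1<-Mul1 | r0:Add1,r1:Mul1,r2:9,r3:7
c3: CDB Add1=-2; issue MUL r0<-Mul2 | r0:Mul2,r1:Mul1,r2:9,r3:7
c4: issue SUB r1<-Add1 | r0:Mul2,r1:Add1,r2:9,r3:7
c5: stall | r0:Mul2,r1:Add1,r2:9,r3:7
c6: CDB Add1=2; stall | r0:Mul2,r1:2,r2:9,r3:7
c7: CDB Mul1=1; issue MUL r3<-Mul1 | r0:Mul2,r1:2,r2:9,r3:Mul1
c8: CDB Mul2=-18; issue SUB r3<-Add1 | r0:-18,r1:2,r2:9,r3:Add1
c9: issue ADD r1<-Add2 | r0:-18,r1:Add2,r2:9,r3:Add1
c10: issue MUL r1<-Mul2 | r0:-18,r1:Mul2,r2:9,r3:Add1
c11: CDB Mul1=81; issue MUL r2<-Mul1 | r0:-18,r1:Mul2,r2:Mul1,r3:Add1
c12: stall | r0:-18,r1:Mul2,r2:Mul1,r3:Add1
c13: CDB Add1=99; issue SUB r3<-Add1 | r0:-18,r1:Mul2,r2:Mul1,r3:Add1
c14: - | r0:-18,r1:Mul2,r2:Mul1,r3:Add1
c15: CDB Add1=117 | r0:-18,r1:Mul2,r2:Mul1,r3:117

STATUS = TAG Mul2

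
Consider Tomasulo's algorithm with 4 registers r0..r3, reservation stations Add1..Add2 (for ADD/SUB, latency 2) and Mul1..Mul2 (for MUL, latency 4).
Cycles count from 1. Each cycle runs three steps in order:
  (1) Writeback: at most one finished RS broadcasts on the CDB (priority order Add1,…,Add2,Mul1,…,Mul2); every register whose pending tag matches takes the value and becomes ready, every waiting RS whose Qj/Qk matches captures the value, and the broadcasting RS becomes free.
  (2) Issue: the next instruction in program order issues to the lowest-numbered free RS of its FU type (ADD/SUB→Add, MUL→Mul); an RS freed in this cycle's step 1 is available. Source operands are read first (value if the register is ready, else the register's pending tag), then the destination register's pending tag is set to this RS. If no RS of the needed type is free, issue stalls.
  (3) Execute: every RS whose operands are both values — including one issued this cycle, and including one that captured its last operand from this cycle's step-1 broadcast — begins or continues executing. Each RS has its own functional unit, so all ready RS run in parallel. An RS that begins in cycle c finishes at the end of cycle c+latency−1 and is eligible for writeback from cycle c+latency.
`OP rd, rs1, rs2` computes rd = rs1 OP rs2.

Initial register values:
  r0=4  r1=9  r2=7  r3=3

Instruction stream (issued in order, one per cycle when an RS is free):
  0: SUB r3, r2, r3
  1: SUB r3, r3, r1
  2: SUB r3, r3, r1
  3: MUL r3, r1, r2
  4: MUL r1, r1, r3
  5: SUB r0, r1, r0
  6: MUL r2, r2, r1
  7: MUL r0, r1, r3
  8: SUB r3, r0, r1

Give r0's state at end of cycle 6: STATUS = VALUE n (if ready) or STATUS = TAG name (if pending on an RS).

cycle 1: issue SUB r3<-Add1 // r0:4,r1:9,r2:7,r3:Add1
cycle 2: issue SUB r3<-Add2 // r0:4,r1:9,r2:7,r3:Add2
cycle 3: CDB Add1=4; issue SUB r3<-Add1 // r0:4,r1:9,r2:7,r3:Add1
cycle 4: issue MUL r3<-Mul1 // r0:4,r1:9,r2:7,r3:Mul1
cycle 5: CDB Add2=-5; issue MUL r1<-Mul2 // r0:4,r1:Mul2,r2:7,r3:Mul1
cycle 6: issue SUB r0<-Add2 // r0:Add2,r1:Mul2,r2:7,r3:Mul1

STATUS = TAG Add2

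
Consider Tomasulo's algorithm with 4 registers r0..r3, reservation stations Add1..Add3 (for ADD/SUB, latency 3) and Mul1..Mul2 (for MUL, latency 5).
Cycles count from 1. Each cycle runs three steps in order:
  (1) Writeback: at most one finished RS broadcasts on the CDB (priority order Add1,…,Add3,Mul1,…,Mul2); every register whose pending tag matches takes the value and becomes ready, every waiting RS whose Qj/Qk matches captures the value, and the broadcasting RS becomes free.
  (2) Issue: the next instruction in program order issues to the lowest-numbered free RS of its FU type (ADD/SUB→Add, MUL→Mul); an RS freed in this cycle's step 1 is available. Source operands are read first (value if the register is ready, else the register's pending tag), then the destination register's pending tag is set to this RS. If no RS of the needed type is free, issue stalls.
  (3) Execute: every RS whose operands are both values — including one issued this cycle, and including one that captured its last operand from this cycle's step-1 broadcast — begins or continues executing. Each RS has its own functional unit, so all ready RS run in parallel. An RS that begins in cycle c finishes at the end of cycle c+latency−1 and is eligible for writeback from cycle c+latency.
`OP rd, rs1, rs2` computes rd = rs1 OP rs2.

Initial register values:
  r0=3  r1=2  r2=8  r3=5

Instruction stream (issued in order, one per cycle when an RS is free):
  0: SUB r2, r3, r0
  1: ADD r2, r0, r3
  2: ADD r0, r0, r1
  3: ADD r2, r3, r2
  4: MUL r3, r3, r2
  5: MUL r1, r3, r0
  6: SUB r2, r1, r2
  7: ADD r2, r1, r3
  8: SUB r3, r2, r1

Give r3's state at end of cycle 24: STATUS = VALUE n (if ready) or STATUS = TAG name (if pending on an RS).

STATUS = VALUE 65

cycle 1: issue SUB r2<-Add1 // r0:3,r1:2,r2:Add1,r3:5
cycle 2: issue ADD r2<-Add2 // r0:3,r1:2,r2:Add2,r3:5
cycle 3: issue ADD r0<-Add3 // r0:Add3,r1:2,r2:Add2,r3:5
cycle 4: CDB Add1=2; issue ADD r2<-Add1 // r0:Add3,r1:2,r2:Add1,r3:5
cycle 5: CDB Add2=8; issue MUL r3<-Mul1 // r0:Add3,r1:2,r2:Add1,r3:Mul1
cycle 6: CDB Add3=5; issue MUL r1<-Mul2 // r0:5,r1:Mul2,r2:Add1,r3:Mul1
cycle 7: issue SUB r2<-Add2 // r0:5,r1:Mul2,r2:Add2,r3:Mul1
cycle 8: CDB Add1=13; issue ADD r2<-Add1 // r0:5,r1:Mul2,r2:Add1,r3:Mul1
cycle 9: issue SUB r3<-Add3 // r0:5,r1:Mul2,r2:Add1,r3:Add3
cycle 10: - // r0:5,r1:Mul2,r2:Add1,r3:Add3
cycle 11: - // r0:5,r1:Mul2,r2:Add1,r3:Add3
cycle 12: - // r0:5,r1:Mul2,r2:Add1,r3:Add3
cycle 13: CDB Mul1=65 // r0:5,r1:Mul2,r2:Add1,r3:Add3
cycle 14: - // r0:5,r1:Mul2,r2:Add1,r3:Add3
cycle 15: - // r0:5,r1:Mul2,r2:Add1,r3:Add3
cycle 16: - // r0:5,r1:Mul2,r2:Add1,r3:Add3
cycle 17: - // r0:5,r1:Mul2,r2:Add1,r3:Add3
cycle 18: CDB Mul2=325 // r0:5,r1:325,r2:Add1,r3:Add3
cycle 19: - // r0:5,r1:325,r2:Add1,r3:Add3
cycle 20: - // r0:5,r1:325,r2:Add1,r3:Add3
cycle 21: CDB Add1=390 // r0:5,r1:325,r2:390,r3:Add3
cycle 22: CDB Add2=312 // r0:5,r1:325,r2:390,r3:Add3
cycle 23: - // r0:5,r1:325,r2:390,r3:Add3
cycle 24: CDB Add3=65 // r0:5,r1:325,r2:390,r3:65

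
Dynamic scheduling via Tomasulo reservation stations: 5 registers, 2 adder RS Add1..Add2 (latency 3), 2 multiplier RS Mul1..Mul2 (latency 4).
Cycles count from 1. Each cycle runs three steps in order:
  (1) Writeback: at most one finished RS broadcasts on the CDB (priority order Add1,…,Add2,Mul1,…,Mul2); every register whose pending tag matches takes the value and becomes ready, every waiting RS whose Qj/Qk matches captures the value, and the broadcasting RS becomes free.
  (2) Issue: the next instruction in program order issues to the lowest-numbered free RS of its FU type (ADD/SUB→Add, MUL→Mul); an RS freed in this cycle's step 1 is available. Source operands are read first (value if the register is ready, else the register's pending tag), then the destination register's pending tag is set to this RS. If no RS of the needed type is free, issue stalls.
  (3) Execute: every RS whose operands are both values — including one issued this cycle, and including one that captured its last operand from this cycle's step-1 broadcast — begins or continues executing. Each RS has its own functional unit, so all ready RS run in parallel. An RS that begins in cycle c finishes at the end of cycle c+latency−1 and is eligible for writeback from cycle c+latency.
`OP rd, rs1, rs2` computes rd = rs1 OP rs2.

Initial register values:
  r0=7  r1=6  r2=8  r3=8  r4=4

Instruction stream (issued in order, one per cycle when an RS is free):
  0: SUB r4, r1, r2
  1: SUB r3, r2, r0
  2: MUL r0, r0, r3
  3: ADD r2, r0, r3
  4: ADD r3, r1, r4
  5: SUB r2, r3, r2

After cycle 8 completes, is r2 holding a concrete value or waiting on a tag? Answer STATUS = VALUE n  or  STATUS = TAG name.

  c1: issue SUB r4<-Add1  regs: r0:7,r1:6,r2:8,r3:8,r4:Add1
  c2: issue SUB r3<-Add2  regs: r0:7,r1:6,r2:8,r3:Add2,r4:Add1
  c3: issue MUL r0<-Mul1  regs: r0:Mul1,r1:6,r2:8,r3:Add2,r4:Add1
  c4: CDB Add1=-2; issue ADD r2<-Add1  regs: r0:Mul1,r1:6,r2:Add1,r3:Add2,r4:-2
  c5: CDB Add2=1; issue ADD r3<-Add2  regs: r0:Mul1,r1:6,r2:Add1,r3:Add2,r4:-2
  c6: stall  regs: r0:Mul1,r1:6,r2:Add1,r3:Add2,r4:-2
  c7: stall  regs: r0:Mul1,r1:6,r2:Add1,r3:Add2,r4:-2
  c8: CDB Add2=4; issue SUB r2<-Add2  regs: r0:Mul1,r1:6,r2:Add2,r3:4,r4:-2

STATUS = TAG Add2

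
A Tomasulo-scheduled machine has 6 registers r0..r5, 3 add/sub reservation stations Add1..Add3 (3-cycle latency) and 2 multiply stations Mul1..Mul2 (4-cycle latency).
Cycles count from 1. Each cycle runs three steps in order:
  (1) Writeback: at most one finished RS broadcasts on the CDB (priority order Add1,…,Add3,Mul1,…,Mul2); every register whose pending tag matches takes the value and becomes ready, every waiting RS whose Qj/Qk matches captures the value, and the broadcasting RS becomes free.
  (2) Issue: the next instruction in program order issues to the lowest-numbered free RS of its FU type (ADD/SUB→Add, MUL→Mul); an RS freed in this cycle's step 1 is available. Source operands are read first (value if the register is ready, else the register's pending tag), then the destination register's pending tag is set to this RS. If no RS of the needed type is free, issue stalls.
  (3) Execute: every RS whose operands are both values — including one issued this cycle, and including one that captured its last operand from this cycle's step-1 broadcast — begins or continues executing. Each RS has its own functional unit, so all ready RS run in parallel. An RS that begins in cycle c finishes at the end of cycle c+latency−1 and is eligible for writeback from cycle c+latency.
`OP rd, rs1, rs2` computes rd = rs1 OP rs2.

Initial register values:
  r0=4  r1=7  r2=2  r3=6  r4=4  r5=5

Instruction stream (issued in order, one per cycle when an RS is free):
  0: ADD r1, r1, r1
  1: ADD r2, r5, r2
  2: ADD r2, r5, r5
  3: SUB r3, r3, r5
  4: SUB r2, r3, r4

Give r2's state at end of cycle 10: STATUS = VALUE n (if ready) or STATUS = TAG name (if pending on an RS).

STATUS = VALUE -3

cycle 1: issue ADD r1<-Add1 // r0:4,r1:Add1,r2:2,r3:6,r4:4,r5:5
cycle 2: issue ADD r2<-Add2 // r0:4,r1:Add1,r2:Add2,r3:6,r4:4,r5:5
cycle 3: issue ADD r2<-Add3 // r0:4,r1:Add1,r2:Add3,r3:6,r4:4,r5:5
cycle 4: CDB Add1=14; issue SUB r3<-Add1 // r0:4,r1:14,r2:Add3,r3:Add1,r4:4,r5:5
cycle 5: CDB Add2=7; issue SUB r2<-Add2 // r0:4,r1:14,r2:Add2,r3:Add1,r4:4,r5:5
cycle 6: CDB Add3=10 // r0:4,r1:14,r2:Add2,r3:Add1,r4:4,r5:5
cycle 7: CDB Add1=1 // r0:4,r1:14,r2:Add2,r3:1,r4:4,r5:5
cycle 8: - // r0:4,r1:14,r2:Add2,r3:1,r4:4,r5:5
cycle 9: - // r0:4,r1:14,r2:Add2,r3:1,r4:4,r5:5
cycle 10: CDB Add2=-3 // r0:4,r1:14,r2:-3,r3:1,r4:4,r5:5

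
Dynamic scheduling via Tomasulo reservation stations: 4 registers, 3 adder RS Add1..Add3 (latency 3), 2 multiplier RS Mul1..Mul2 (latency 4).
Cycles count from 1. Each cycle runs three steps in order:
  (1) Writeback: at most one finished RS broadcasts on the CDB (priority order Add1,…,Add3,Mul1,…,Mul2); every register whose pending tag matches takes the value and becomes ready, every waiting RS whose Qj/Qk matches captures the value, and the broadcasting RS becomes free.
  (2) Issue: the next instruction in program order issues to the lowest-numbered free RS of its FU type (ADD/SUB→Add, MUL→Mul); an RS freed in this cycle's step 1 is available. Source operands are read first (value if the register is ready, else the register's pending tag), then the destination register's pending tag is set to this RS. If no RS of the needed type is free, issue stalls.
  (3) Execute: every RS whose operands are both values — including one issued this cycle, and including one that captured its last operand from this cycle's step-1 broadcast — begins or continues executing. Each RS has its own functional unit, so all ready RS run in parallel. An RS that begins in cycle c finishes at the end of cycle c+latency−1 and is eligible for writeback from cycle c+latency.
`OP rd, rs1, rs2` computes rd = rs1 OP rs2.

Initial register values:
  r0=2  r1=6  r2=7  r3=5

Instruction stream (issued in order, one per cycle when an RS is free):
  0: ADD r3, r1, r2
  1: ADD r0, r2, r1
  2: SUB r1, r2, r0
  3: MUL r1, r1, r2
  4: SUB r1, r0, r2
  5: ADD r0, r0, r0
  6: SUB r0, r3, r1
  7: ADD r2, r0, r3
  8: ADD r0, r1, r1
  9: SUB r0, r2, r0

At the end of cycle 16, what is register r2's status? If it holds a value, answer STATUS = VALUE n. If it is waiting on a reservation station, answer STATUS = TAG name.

  c1: issue ADD r3<-Add1  regs: r0:2,r1:6,r2:7,r3:Add1
  c2: issue ADD r0<-Add2  regs: r0:Add2,r1:6,r2:7,r3:Add1
  c3: issue SUB r1<-Add3  regs: r0:Add2,r1:Add3,r2:7,r3:Add1
  c4: CDB Add1=13; issue MUL r1<-Mul1  regs: r0:Add2,r1:Mul1,r2:7,r3:13
  c5: CDB Add2=13; issue SUB r1<-Add1  regs: r0:13,r1:Add1,r2:7,r3:13
  c6: issue ADD r0<-Add2  regs: r0:Add2,r1:Add1,r2:7,r3:13
  c7: stall  regs: r0:Add2,r1:Add1,r2:7,r3:13
  c8: CDB Add1=6; issue SUB r0<-Add1  regs: r0:Add1,r1:6,r2:7,r3:13
  c9: CDB Add2=26; issue ADD r2<-Add2  regs: r0:Add1,r1:6,r2:Add2,r3:13
  c10: CDB Add3=-6; issue ADD r0<-Add3  regs: r0:Add3,r1:6,r2:Add2,r3:13
  c11: CDB Add1=7; issue SUB r0<-Add1  regs: r0:Add1,r1:6,r2:Add2,r3:13
  c12: -  regs: r0:Add1,r1:6,r2:Add2,r3:13
  c13: CDB Add3=12  regs: r0:Add1,r1:6,r2:Add2,r3:13
  c14: CDB Add2=20  regs: r0:Add1,r1:6,r2:20,r3:13
  c15: CDB Mul1=-42  regs: r0:Add1,r1:6,r2:20,r3:13
  c16: -  regs: r0:Add1,r1:6,r2:20,r3:13

STATUS = VALUE 20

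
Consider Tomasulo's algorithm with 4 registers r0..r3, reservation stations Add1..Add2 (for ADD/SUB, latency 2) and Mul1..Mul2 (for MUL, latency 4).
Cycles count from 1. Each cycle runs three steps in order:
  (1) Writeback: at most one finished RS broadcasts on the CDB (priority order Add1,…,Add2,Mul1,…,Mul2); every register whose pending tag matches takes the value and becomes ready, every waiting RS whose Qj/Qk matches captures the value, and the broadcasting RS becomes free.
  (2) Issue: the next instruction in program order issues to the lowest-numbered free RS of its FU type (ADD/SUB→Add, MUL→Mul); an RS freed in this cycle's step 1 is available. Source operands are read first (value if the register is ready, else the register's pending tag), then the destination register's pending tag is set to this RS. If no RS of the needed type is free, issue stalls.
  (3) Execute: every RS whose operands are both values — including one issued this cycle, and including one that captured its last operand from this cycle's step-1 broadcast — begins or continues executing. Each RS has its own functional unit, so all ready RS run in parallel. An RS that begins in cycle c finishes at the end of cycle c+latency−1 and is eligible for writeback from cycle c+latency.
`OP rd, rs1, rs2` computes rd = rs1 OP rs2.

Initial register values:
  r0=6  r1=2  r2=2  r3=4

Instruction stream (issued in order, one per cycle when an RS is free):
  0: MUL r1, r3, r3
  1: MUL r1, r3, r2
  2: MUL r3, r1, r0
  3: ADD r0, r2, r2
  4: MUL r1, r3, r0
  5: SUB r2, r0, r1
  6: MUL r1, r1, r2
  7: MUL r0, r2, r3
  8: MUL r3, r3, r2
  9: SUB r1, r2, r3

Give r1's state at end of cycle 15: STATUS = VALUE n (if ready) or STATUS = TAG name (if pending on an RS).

STATUS = TAG Mul1

cycle 1: issue MUL r1<-Mul1 // r0:6,r1:Mul1,r2:2,r3:4
cycle 2: issue MUL r1<-Mul2 // r0:6,r1:Mul2,r2:2,r3:4
cycle 3: stall // r0:6,r1:Mul2,r2:2,r3:4
cycle 4: stall // r0:6,r1:Mul2,r2:2,r3:4
cycle 5: CDB Mul1=16; issue MUL r3<-Mul1 // r0:6,r1:Mul2,r2:2,r3:Mul1
cycle 6: CDB Mul2=8; issue ADD r0<-Add1 // r0:Add1,r1:8,r2:2,r3:Mul1
cycle 7: issue MUL r1<-Mul2 // r0:Add1,r1:Mul2,r2:2,r3:Mul1
cycle 8: CDB Add1=4; issue SUB r2<-Add1 // r0:4,r1:Mul2,r2:Add1,r3:Mul1
cycle 9: stall // r0:4,r1:Mul2,r2:Add1,r3:Mul1
cycle 10: CDB Mul1=48; issue MUL r1<-Mul1 // r0:4,r1:Mul1,r2:Add1,r3:48
cycle 11: stall // r0:4,r1:Mul1,r2:Add1,r3:48
cycle 12: stall // r0:4,r1:Mul1,r2:Add1,r3:48
cycle 13: stall // r0:4,r1:Mul1,r2:Add1,r3:48
cycle 14: CDB Mul2=192; issue MUL r0<-Mul2 // r0:Mul2,r1:Mul1,r2:Add1,r3:48
cycle 15: stall // r0:Mul2,r1:Mul1,r2:Add1,r3:48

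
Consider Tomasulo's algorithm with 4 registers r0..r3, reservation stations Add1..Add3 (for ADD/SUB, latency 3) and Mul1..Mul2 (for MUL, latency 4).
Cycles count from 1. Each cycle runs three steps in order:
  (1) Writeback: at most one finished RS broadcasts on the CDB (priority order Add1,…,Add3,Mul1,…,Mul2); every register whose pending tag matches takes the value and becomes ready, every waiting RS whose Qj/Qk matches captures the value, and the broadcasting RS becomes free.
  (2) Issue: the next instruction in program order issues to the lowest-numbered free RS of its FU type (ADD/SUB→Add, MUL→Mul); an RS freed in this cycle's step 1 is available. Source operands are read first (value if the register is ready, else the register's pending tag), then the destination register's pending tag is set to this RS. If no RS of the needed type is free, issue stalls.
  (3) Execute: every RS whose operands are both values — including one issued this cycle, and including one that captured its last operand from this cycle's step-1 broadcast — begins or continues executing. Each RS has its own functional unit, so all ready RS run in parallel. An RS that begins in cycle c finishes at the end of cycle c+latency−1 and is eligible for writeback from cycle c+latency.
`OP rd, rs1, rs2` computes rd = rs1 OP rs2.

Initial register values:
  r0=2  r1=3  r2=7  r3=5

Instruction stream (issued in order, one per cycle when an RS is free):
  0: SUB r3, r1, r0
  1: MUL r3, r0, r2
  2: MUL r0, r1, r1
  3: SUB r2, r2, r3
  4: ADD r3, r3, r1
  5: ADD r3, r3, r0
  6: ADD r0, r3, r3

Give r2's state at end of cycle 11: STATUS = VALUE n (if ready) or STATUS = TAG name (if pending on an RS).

c1: issue SUB r3<-Add1 | r0:2,r1:3,r2:7,r3:Add1
c2: issue MUL r3<-Mul1 | r0:2,r1:3,r2:7,r3:Mul1
c3: issue MUL r0<-Mul2 | r0:Mul2,r1:3,r2:7,r3:Mul1
c4: CDB Add1=1; issue SUB r2<-Add1 | r0:Mul2,r1:3,r2:Add1,r3:Mul1
c5: issue ADD r3<-Add2 | r0:Mul2,r1:3,r2:Add1,r3:Add2
c6: CDB Mul1=14; issue ADD r3<-Add3 | r0:Mul2,r1:3,r2:Add1,r3:Add3
c7: CDB Mul2=9; stall | r0:9,r1:3,r2:Add1,r3:Add3
c8: stall | r0:9,r1:3,r2:Add1,r3:Add3
c9: CDB Add1=-7; issue ADD r0<-Add1 | r0:Add1,r1:3,r2:-7,r3:Add3
c10: CDB Add2=17 | r0:Add1,r1:3,r2:-7,r3:Add3
c11: - | r0:Add1,r1:3,r2:-7,r3:Add3

STATUS = VALUE -7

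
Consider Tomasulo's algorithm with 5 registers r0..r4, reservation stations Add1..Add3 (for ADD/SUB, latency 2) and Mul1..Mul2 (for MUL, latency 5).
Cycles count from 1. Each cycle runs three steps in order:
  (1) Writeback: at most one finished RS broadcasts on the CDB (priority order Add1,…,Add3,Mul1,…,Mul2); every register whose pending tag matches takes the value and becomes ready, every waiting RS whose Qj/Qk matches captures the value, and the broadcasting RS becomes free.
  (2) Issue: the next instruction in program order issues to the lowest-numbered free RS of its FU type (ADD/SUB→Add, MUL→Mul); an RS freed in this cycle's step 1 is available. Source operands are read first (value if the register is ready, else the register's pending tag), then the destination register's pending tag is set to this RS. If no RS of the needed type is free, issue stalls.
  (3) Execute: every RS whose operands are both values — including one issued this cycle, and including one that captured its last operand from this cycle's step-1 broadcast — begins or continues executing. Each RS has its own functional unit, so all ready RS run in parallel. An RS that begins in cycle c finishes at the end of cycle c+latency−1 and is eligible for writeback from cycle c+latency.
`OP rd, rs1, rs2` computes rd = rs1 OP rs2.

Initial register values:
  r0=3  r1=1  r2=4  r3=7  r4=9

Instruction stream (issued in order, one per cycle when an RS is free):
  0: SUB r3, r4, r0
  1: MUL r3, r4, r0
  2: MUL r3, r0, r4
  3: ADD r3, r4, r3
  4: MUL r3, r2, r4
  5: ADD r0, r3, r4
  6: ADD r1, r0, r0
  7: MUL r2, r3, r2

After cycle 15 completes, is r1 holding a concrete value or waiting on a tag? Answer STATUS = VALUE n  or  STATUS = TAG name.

STATUS = TAG Add3

cycle 1: issue SUB r3<-Add1 // r0:3,r1:1,r2:4,r3:Add1,r4:9
cycle 2: issue MUL r3<-Mul1 // r0:3,r1:1,r2:4,r3:Mul1,r4:9
cycle 3: CDB Add1=6; issue MUL r3<-Mul2 // r0:3,r1:1,r2:4,r3:Mul2,r4:9
cycle 4: issue ADD r3<-Add1 // r0:3,r1:1,r2:4,r3:Add1,r4:9
cycle 5: stall // r0:3,r1:1,r2:4,r3:Add1,r4:9
cycle 6: stall // r0:3,r1:1,r2:4,r3:Add1,r4:9
cycle 7: CDB Mul1=27; issue MUL r3<-Mul1 // r0:3,r1:1,r2:4,r3:Mul1,r4:9
cycle 8: CDB Mul2=27; issue ADD r0<-Add2 // r0:Add2,r1:1,r2:4,r3:Mul1,r4:9
cycle 9: issue ADD r1<-Add3 // r0:Add2,r1:Add3,r2:4,r3:Mul1,r4:9
cycle 10: CDB Add1=36; issue MUL r2<-Mul2 // r0:Add2,r1:Add3,r2:Mul2,r3:Mul1,r4:9
cycle 11: - // r0:Add2,r1:Add3,r2:Mul2,r3:Mul1,r4:9
cycle 12: CDB Mul1=36 // r0:Add2,r1:Add3,r2:Mul2,r3:36,r4:9
cycle 13: - // r0:Add2,r1:Add3,r2:Mul2,r3:36,r4:9
cycle 14: CDB Add2=45 // r0:45,r1:Add3,r2:Mul2,r3:36,r4:9
cycle 15: - // r0:45,r1:Add3,r2:Mul2,r3:36,r4:9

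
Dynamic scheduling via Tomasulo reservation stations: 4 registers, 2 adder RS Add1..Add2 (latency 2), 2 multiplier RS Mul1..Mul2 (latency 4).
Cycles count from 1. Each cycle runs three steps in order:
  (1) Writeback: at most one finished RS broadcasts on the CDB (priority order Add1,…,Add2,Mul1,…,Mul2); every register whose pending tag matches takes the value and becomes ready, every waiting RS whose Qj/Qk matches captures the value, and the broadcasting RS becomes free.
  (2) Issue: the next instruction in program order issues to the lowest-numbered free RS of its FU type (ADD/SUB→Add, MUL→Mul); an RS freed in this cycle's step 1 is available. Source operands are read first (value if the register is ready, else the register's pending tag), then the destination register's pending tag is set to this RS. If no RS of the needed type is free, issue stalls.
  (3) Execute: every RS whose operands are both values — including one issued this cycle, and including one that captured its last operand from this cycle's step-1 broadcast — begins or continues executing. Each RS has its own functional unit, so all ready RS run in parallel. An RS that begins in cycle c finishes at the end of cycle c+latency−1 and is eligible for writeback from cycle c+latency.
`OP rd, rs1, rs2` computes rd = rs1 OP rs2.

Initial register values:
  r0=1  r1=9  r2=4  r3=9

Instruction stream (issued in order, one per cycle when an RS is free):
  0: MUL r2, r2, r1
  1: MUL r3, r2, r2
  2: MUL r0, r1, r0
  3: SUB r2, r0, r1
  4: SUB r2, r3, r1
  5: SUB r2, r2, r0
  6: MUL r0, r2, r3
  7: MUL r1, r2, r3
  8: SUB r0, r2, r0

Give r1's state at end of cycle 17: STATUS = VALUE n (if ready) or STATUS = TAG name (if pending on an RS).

STATUS = TAG Mul2

  c1: issue MUL r2<-Mul1  regs: r0:1,r1:9,r2:Mul1,r3:9
  c2: issue MUL r3<-Mul2  regs: r0:1,r1:9,r2:Mul1,r3:Mul2
  c3: stall  regs: r0:1,r1:9,r2:Mul1,r3:Mul2
  c4: stall  regs: r0:1,r1:9,r2:Mul1,r3:Mul2
  c5: CDB Mul1=36; issue MUL r0<-Mul1  regs: r0:Mul1,r1:9,r2:36,r3:Mul2
  c6: issue SUB r2<-Add1  regs: r0:Mul1,r1:9,r2:Add1,r3:Mul2
  c7: issue SUB r2<-Add2  regs: r0:Mul1,r1:9,r2:Add2,r3:Mul2
  c8: stall  regs: r0:Mul1,r1:9,r2:Add2,r3:Mul2
  c9: CDB Mul1=9; stall  regs: r0:9,r1:9,r2:Add2,r3:Mul2
  c10: CDB Mul2=1296; stall  regs: r0:9,r1:9,r2:Add2,r3:1296
  c11: CDB Add1=0; issue SUB r2<-Add1  regs: r0:9,r1:9,r2:Add1,r3:1296
  c12: CDB Add2=1287; issue MUL r0<-Mul1  regs: r0:Mul1,r1:9,r2:Add1,r3:1296
  c13: issue MUL r1<-Mul2  regs: r0:Mul1,r1:Mul2,r2:Add1,r3:1296
  c14: CDB Add1=1278; issue SUB r0<-Add1  regs: r0:Add1,r1:Mul2,r2:1278,r3:1296
  c15: -  regs: r0:Add1,r1:Mul2,r2:1278,r3:1296
  c16: -  regs: r0:Add1,r1:Mul2,r2:1278,r3:1296
  c17: -  regs: r0:Add1,r1:Mul2,r2:1278,r3:1296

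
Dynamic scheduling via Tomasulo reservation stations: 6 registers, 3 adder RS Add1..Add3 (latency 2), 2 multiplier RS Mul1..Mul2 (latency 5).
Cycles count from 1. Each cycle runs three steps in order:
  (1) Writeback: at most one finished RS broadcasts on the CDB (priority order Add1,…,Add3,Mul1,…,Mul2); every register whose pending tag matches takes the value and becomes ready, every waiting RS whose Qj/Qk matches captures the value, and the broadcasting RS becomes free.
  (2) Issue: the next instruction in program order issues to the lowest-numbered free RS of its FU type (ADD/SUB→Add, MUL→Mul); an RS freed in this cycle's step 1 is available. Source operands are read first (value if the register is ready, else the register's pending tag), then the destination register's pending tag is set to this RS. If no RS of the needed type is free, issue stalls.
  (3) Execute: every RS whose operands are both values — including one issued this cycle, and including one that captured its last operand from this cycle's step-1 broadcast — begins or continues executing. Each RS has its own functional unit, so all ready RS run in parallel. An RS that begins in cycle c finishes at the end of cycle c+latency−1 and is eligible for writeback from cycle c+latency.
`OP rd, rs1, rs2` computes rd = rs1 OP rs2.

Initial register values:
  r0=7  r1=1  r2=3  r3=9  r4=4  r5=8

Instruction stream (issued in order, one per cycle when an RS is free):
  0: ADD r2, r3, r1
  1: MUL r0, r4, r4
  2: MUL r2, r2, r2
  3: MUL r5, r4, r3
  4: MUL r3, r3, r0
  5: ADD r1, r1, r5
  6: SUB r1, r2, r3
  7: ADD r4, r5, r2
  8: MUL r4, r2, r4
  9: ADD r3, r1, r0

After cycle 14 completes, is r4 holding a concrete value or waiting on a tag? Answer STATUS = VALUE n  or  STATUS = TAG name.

  c1: issue ADD r2<-Add1  regs: r0:7,r1:1,r2:Add1,r3:9,r4:4,r5:8
  c2: issue MUL r0<-Mul1  regs: r0:Mul1,r1:1,r2:Add1,r3:9,r4:4,r5:8
  c3: CDB Add1=10; issue MUL r2<-Mul2  regs: r0:Mul1,r1:1,r2:Mul2,r3:9,r4:4,r5:8
  c4: stall  regs: r0:Mul1,r1:1,r2:Mul2,r3:9,r4:4,r5:8
  c5: stall  regs: r0:Mul1,r1:1,r2:Mul2,r3:9,r4:4,r5:8
  c6: stall  regs: r0:Mul1,r1:1,r2:Mul2,r3:9,r4:4,r5:8
  c7: CDB Mul1=16; issue MUL r5<-Mul1  regs: r0:16,r1:1,r2:Mul2,r3:9,r4:4,r5:Mul1
  c8: CDB Mul2=100; issue MUL r3<-Mul2  regs: r0:16,r1:1,r2:100,r3:Mul2,r4:4,r5:Mul1
  c9: issue ADD r1<-Add1  regs: r0:16,r1:Add1,r2:100,r3:Mul2,r4:4,r5:Mul1
  c10: issue SUB r1<-Add2  regs: r0:16,r1:Add2,r2:100,r3:Mul2,r4:4,r5:Mul1
  c11: issue ADD r4<-Add3  regs: r0:16,r1:Add2,r2:100,r3:Mul2,r4:Add3,r5:Mul1
  c12: CDB Mul1=36; issue MUL r4<-Mul1  regs: r0:16,r1:Add2,r2:100,r3:Mul2,r4:Mul1,r5:36
  c13: CDB Mul2=144; stall  regs: r0:16,r1:Add2,r2:100,r3:144,r4:Mul1,r5:36
  c14: CDB Add1=37; issue ADD r3<-Add1  regs: r0:16,r1:Add2,r2:100,r3:Add1,r4:Mul1,r5:36

STATUS = TAG Mul1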